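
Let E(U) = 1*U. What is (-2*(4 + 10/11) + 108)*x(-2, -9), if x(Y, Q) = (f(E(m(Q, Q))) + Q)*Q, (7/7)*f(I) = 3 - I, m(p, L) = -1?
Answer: 48600/11 ≈ 4418.2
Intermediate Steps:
E(U) = U
f(I) = 3 - I
x(Y, Q) = Q*(4 + Q) (x(Y, Q) = ((3 - 1*(-1)) + Q)*Q = ((3 + 1) + Q)*Q = (4 + Q)*Q = Q*(4 + Q))
(-2*(4 + 10/11) + 108)*x(-2, -9) = (-2*(4 + 10/11) + 108)*(-9*(4 - 9)) = (-2*(4 + 10*(1/11)) + 108)*(-9*(-5)) = (-2*(4 + 10/11) + 108)*45 = (-2*54/11 + 108)*45 = (-108/11 + 108)*45 = (1080/11)*45 = 48600/11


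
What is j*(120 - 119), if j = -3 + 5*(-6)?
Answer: -33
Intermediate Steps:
j = -33 (j = -3 - 30 = -33)
j*(120 - 119) = -33*(120 - 119) = -33*1 = -33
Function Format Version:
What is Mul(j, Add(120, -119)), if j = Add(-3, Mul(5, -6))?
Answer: -33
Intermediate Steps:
j = -33 (j = Add(-3, -30) = -33)
Mul(j, Add(120, -119)) = Mul(-33, Add(120, -119)) = Mul(-33, 1) = -33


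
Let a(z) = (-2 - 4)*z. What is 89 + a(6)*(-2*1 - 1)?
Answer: 197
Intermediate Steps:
a(z) = -6*z
89 + a(6)*(-2*1 - 1) = 89 + (-6*6)*(-2*1 - 1) = 89 - 36*(-2 - 1) = 89 - 36*(-3) = 89 + 108 = 197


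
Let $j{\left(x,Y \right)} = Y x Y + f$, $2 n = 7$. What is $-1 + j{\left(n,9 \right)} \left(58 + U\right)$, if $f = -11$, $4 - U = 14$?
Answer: $13079$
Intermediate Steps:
$U = -10$ ($U = 4 - 14 = -10$)
$n = \frac{7}{2}$ ($n = \frac{1}{2} \cdot 7 = \frac{7}{2} \approx 3.5$)
$j{\left(x,Y \right)} = -11 + x Y^{2}$ ($j{\left(x,Y \right)} = Y x Y - 11 = x Y^{2} - 11 = -11 + x Y^{2}$)
$-1 + j{\left(n,9 \right)} \left(58 + U\right) = -1 + \left(-11 + \frac{7 \cdot 9^{2}}{2}\right) \left(58 - 10\right) = -1 + \left(-11 + \frac{7}{2} \cdot 81\right) 48 = -1 + \left(-11 + \frac{567}{2}\right) 48 = -1 + \frac{545}{2} \cdot 48 = -1 + 13080 = 13079$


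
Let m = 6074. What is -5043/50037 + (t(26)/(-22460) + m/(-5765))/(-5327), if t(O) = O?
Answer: -115719200344483/1150434160600270 ≈ -0.10059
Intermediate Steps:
-5043/50037 + (t(26)/(-22460) + m/(-5765))/(-5327) = -5043/50037 + (26/(-22460) + 6074/(-5765))/(-5327) = -5043*1/50037 + (26*(-1/22460) + 6074*(-1/5765))*(-1/5327) = -1681/16679 + (-13/11230 - 6074/5765)*(-1/5327) = -1681/16679 - 13657193/12948190*(-1/5327) = -1681/16679 + 13657193/68975008130 = -115719200344483/1150434160600270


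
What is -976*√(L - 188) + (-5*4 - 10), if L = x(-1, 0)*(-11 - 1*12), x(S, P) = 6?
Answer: -30 - 976*I*√326 ≈ -30.0 - 17622.0*I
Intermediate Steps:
L = -138 (L = 6*(-11 - 1*12) = 6*(-11 - 12) = 6*(-23) = -138)
-976*√(L - 188) + (-5*4 - 10) = -976*√(-138 - 188) + (-5*4 - 10) = -976*I*√326 + (-20 - 10) = -976*I*√326 - 30 = -30 - 976*I*√326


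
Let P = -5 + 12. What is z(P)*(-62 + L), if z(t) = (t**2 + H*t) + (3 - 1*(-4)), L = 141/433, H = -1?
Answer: -1308545/433 ≈ -3022.0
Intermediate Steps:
P = 7
L = 141/433 (L = 141*(1/433) = 141/433 ≈ 0.32563)
z(t) = 7 + t**2 - t (z(t) = (t**2 - t) + (3 - 1*(-4)) = (t**2 - t) + (3 + 4) = (t**2 - t) + 7 = 7 + t**2 - t)
z(P)*(-62 + L) = (7 + 7**2 - 1*7)*(-62 + 141/433) = (7 + 49 - 7)*(-26705/433) = 49*(-26705/433) = -1308545/433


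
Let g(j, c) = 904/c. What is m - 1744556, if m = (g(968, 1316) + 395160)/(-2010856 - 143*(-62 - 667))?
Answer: -1094315380136582/627274361 ≈ -1.7446e+6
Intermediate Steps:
m = -130007866/627274361 (m = (904/1316 + 395160)/(-2010856 - 143*(-62 - 667)) = (904*(1/1316) + 395160)/(-2010856 - 143*(-729)) = (226/329 + 395160)/(-2010856 + 104247) = (130007866/329)/(-1906609) = (130007866/329)*(-1/1906609) = -130007866/627274361 ≈ -0.20726)
m - 1744556 = -130007866/627274361 - 1744556 = -1094315380136582/627274361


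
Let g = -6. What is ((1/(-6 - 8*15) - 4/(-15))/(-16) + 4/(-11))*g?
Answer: 2809/1232 ≈ 2.2800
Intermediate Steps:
((1/(-6 - 8*15) - 4/(-15))/(-16) + 4/(-11))*g = ((1/(-6 - 8*15) - 4/(-15))/(-16) + 4/(-11))*(-6) = (((1/15)/(-14) - 4*(-1/15))*(-1/16) + 4*(-1/11))*(-6) = ((-1/14*1/15 + 4/15)*(-1/16) - 4/11)*(-6) = ((-1/210 + 4/15)*(-1/16) - 4/11)*(-6) = ((11/42)*(-1/16) - 4/11)*(-6) = (-11/672 - 4/11)*(-6) = -2809/7392*(-6) = 2809/1232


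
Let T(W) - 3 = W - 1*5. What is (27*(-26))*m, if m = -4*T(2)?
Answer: 0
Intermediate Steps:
T(W) = -2 + W (T(W) = 3 + (W - 1*5) = 3 + (W - 5) = 3 + (-5 + W) = -2 + W)
m = 0 (m = -4*(-2 + 2) = -4*0 = 0)
(27*(-26))*m = (27*(-26))*0 = -702*0 = 0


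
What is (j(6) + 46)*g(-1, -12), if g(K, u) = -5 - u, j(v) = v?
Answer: 364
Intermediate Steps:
(j(6) + 46)*g(-1, -12) = (6 + 46)*(-5 - 1*(-12)) = 52*(-5 + 12) = 52*7 = 364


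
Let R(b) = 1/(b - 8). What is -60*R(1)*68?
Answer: 4080/7 ≈ 582.86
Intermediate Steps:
R(b) = 1/(-8 + b)
-60*R(1)*68 = -60/(-8 + 1)*68 = -60/(-7)*68 = -60*(-⅐)*68 = (60/7)*68 = 4080/7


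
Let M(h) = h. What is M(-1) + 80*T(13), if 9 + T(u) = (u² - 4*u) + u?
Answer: 9679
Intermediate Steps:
T(u) = -9 + u² - 3*u (T(u) = -9 + ((u² - 4*u) + u) = -9 + (u² - 3*u) = -9 + u² - 3*u)
M(-1) + 80*T(13) = -1 + 80*(-9 + 13² - 3*13) = -1 + 80*(-9 + 169 - 39) = -1 + 80*121 = -1 + 9680 = 9679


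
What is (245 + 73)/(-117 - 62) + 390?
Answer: 69492/179 ≈ 388.22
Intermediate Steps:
(245 + 73)/(-117 - 62) + 390 = 318/(-179) + 390 = 318*(-1/179) + 390 = -318/179 + 390 = 69492/179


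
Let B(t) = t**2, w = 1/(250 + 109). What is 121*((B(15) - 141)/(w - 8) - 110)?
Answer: -1268542/87 ≈ -14581.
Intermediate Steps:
w = 1/359 ≈ 0.0027855
121*((B(15) - 141)/(w - 8) - 110) = 121*((15**2 - 141)/(1/359 - 8) - 110) = 121*((225 - 141)/(-2871/359) - 110) = 121*(84*(-359/2871) - 110) = 121*(-10052/957 - 110) = 121*(-115322/957) = -1268542/87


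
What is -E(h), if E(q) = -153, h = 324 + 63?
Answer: 153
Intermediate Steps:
h = 387
-E(h) = -1*(-153) = 153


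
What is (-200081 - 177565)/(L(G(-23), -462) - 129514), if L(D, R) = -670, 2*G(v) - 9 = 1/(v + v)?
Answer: 188823/65092 ≈ 2.9009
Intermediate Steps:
G(v) = 9/2 + 1/(4*v) (G(v) = 9/2 + 1/(2*(v + v)) = 9/2 + 1/(2*((2*v))) = 9/2 + (1/(2*v))/2 = 9/2 + 1/(4*v))
(-200081 - 177565)/(L(G(-23), -462) - 129514) = (-200081 - 177565)/(-670 - 129514) = -377646/(-130184) = -377646*(-1/130184) = 188823/65092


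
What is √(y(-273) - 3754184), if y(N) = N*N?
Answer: 7*I*√75095 ≈ 1918.2*I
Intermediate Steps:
y(N) = N²
√(y(-273) - 3754184) = √((-273)² - 3754184) = √(74529 - 3754184) = √(-3679655) = 7*I*√75095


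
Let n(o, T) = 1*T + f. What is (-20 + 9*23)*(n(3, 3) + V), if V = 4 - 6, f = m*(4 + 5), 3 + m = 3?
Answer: 187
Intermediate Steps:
m = 0 (m = -3 + 3 = 0)
f = 0 (f = 0*(4 + 5) = 0*9 = 0)
V = -2
n(o, T) = T (n(o, T) = 1*T + 0 = T + 0 = T)
(-20 + 9*23)*(n(3, 3) + V) = (-20 + 9*23)*(3 - 2) = (-20 + 207)*1 = 187*1 = 187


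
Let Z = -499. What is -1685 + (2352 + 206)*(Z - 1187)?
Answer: -4314473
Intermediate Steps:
-1685 + (2352 + 206)*(Z - 1187) = -1685 + (2352 + 206)*(-499 - 1187) = -1685 + 2558*(-1686) = -1685 - 4312788 = -4314473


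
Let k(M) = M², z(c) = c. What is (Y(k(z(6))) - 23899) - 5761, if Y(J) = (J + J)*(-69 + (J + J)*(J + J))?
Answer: 338620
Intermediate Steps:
Y(J) = 2*J*(-69 + 4*J²) (Y(J) = (2*J)*(-69 + (2*J)*(2*J)) = (2*J)*(-69 + 4*J²) = 2*J*(-69 + 4*J²))
(Y(k(z(6))) - 23899) - 5761 = ((-138*6² + 8*(6²)³) - 23899) - 5761 = ((-138*36 + 8*36³) - 23899) - 5761 = ((-4968 + 8*46656) - 23899) - 5761 = ((-4968 + 373248) - 23899) - 5761 = (368280 - 23899) - 5761 = 344381 - 5761 = 338620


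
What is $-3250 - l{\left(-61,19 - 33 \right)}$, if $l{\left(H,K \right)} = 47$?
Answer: $-3297$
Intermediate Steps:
$-3250 - l{\left(-61,19 - 33 \right)} = -3250 - 47 = -3297$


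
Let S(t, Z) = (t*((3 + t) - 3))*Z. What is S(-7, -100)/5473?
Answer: -4900/5473 ≈ -0.89530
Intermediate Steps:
S(t, Z) = Z*t² (S(t, Z) = (t*t)*Z = t²*Z = Z*t²)
S(-7, -100)/5473 = -100*(-7)²/5473 = -100*49*(1/5473) = -4900*1/5473 = -4900/5473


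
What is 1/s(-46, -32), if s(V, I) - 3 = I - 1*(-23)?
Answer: -1/6 ≈ -0.16667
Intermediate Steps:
s(V, I) = 26 + I (s(V, I) = 3 + (I - 1*(-23)) = 3 + (I + 23) = 3 + (23 + I) = 26 + I)
1/s(-46, -32) = 1/(26 - 32) = 1/(-6) = -1/6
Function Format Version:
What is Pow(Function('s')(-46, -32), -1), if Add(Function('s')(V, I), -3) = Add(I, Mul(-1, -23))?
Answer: Rational(-1, 6) ≈ -0.16667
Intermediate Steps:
Function('s')(V, I) = Add(26, I) (Function('s')(V, I) = Add(3, Add(I, Mul(-1, -23))) = Add(3, Add(I, 23)) = Add(3, Add(23, I)) = Add(26, I))
Pow(Function('s')(-46, -32), -1) = Pow(Add(26, -32), -1) = Pow(-6, -1) = Rational(-1, 6)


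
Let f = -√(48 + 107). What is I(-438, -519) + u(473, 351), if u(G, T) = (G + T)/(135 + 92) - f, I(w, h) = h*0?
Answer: 824/227 + √155 ≈ 16.080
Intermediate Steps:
I(w, h) = 0
f = -√155 ≈ -12.450
u(G, T) = √155 + G/227 + T/227 (u(G, T) = (G + T)/(135 + 92) - (-1)*√155 = (G + T)/227 + √155 = (G + T)*(1/227) + √155 = (G/227 + T/227) + √155 = √155 + G/227 + T/227)
I(-438, -519) + u(473, 351) = 0 + (√155 + (1/227)*473 + (1/227)*351) = 0 + (√155 + 473/227 + 351/227) = 0 + (824/227 + √155) = 824/227 + √155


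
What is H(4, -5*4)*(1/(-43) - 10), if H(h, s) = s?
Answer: 8620/43 ≈ 200.47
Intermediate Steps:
H(4, -5*4)*(1/(-43) - 10) = (-5*4)*(1/(-43) - 10) = -20*(-1/43 - 10) = -20*(-431/43) = 8620/43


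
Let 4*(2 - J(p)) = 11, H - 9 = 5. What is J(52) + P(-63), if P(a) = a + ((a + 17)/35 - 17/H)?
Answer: -9279/140 ≈ -66.279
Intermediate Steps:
H = 14 (H = 9 + 5 = 14)
J(p) = -3/4 (J(p) = 2 - 1/4*11 = 2 - 11/4 = -3/4)
P(a) = -51/70 + 36*a/35 (P(a) = a + ((a + 17)/35 - 17/14) = a + ((17 + a)*(1/35) - 17*1/14) = a + ((17/35 + a/35) - 17/14) = a + (-51/70 + a/35) = -51/70 + 36*a/35)
J(52) + P(-63) = -3/4 + (-51/70 + (36/35)*(-63)) = -3/4 + (-51/70 - 324/5) = -3/4 - 4587/70 = -9279/140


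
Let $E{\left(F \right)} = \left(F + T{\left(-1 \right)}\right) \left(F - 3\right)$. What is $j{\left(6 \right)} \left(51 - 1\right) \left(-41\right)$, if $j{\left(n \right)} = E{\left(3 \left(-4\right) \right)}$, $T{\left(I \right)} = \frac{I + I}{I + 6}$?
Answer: $-381300$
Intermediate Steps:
$T{\left(I \right)} = \frac{2 I}{6 + I}$
$E{\left(F \right)} = \left(-3 + F\right) \left(- \frac{2}{5} + F\right)$ ($E{\left(F \right)} = \left(F + 2 \left(-1\right) \frac{1}{6 - 1}\right) \left(F - 3\right) = \left(F + 2 \left(-1\right) \frac{1}{5}\right) \left(-3 + F\right) = \left(F - \frac{2}{5}\right) \left(-3 + F\right) = \left(- \frac{2}{5} + F\right) \left(-3 + F\right) = \left(-3 + F\right) \left(- \frac{2}{5} + F\right)$)
$j{\left(n \right)} = 186$ ($j{\left(n \right)} = \frac{6}{5} + \left(3 \left(-4\right)\right)^{2} - \frac{17 \cdot 3 \left(-4\right)}{5} = \frac{6}{5} + \left(-12\right)^{2} - - \frac{204}{5} = \frac{6}{5} + 144 + \frac{204}{5} = 186$)
$j{\left(6 \right)} \left(51 - 1\right) \left(-41\right) = 186 \left(51 - 1\right) \left(-41\right) = 186 \cdot 50 \left(-41\right) = 186 \left(-2050\right) = -381300$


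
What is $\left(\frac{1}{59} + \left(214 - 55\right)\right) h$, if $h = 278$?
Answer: $\frac{2608196}{59} \approx 44207.0$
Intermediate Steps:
$\left(\frac{1}{59} + \left(214 - 55\right)\right) h = \left(\frac{1}{59} + \left(214 - 55\right)\right) 278 = \left(\frac{1}{59} + 159\right) 278 = \frac{9382}{59} \cdot 278 = \frac{2608196}{59}$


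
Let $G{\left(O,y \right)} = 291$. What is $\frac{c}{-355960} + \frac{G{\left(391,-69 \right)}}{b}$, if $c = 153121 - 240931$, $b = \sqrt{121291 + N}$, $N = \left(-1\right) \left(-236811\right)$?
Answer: $\frac{8781}{35596} + \frac{291 \sqrt{358102}}{358102} \approx 0.73297$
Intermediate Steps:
$N = 236811$
$b = \sqrt{358102}$ ($b = \sqrt{121291 + 236811} = \sqrt{358102} \approx 598.42$)
$c = -87810$ ($c = 153121 - 240931 = -87810$)
$\frac{c}{-355960} + \frac{G{\left(391,-69 \right)}}{b} = - \frac{87810}{-355960} + \frac{291}{\sqrt{358102}} = \left(-87810\right) \left(- \frac{1}{355960}\right) + 291 \frac{\sqrt{358102}}{358102} = \frac{8781}{35596} + \frac{291 \sqrt{358102}}{358102}$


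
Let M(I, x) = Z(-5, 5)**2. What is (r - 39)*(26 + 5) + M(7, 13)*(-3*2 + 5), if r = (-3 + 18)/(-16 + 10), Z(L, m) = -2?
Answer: -2581/2 ≈ -1290.5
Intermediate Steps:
r = -5/2 (r = 15/(-6) = 15*(-1/6) = -5/2 ≈ -2.5000)
M(I, x) = 4 (M(I, x) = (-2)**2 = 4)
(r - 39)*(26 + 5) + M(7, 13)*(-3*2 + 5) = (-5/2 - 39)*(26 + 5) + 4*(-3*2 + 5) = -83/2*31 + 4*(-6 + 5) = -2573/2 + 4*(-1) = -2573/2 - 4 = -2581/2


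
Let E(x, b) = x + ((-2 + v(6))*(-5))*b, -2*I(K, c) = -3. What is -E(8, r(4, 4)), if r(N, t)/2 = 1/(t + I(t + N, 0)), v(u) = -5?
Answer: -228/11 ≈ -20.727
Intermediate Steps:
I(K, c) = 3/2 (I(K, c) = -½*(-3) = 3/2)
r(N, t) = 2/(3/2 + t) (r(N, t) = 2/(t + 3/2) = 2/(3/2 + t))
E(x, b) = x + 35*b (E(x, b) = x + ((-2 - 5)*(-5))*b = x + (-7*(-5))*b = x + 35*b)
-E(8, r(4, 4)) = -(8 + 35*(4/(3 + 2*4))) = -(8 + 35*(4/(3 + 8))) = -(8 + 35*(4/11)) = -(8 + 140/11) = -1*228/11 = -228/11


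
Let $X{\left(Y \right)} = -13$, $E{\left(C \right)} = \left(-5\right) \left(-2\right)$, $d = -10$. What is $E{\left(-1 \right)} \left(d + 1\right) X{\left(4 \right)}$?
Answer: $1170$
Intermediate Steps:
$E{\left(C \right)} = 10$
$E{\left(-1 \right)} \left(d + 1\right) X{\left(4 \right)} = 10 \left(-10 + 1\right) \left(-13\right) = 10 \left(-9\right) \left(-13\right) = \left(-90\right) \left(-13\right) = 1170$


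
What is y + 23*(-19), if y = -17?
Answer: -454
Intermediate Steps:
y + 23*(-19) = -17 + 23*(-19) = -17 - 437 = -454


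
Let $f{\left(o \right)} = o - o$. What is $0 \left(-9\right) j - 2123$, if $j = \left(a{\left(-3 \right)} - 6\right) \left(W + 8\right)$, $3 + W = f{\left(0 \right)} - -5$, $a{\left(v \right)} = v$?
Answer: $-2123$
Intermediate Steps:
$f{\left(o \right)} = 0$
$W = 2$ ($W = -3 + \left(0 - -5\right) = -3 + \left(0 + 5\right) = -3 + 5 = 2$)
$j = -90$ ($j = \left(-3 - 6\right) \left(2 + 8\right) = \left(-9\right) 10 = -90$)
$0 \left(-9\right) j - 2123 = 0 \left(-9\right) \left(-90\right) - 2123 = 0 \left(-90\right) - 2123 = 0 - 2123 = -2123$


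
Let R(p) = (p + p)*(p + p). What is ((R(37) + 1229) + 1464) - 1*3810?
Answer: 4359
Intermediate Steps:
R(p) = 4*p² (R(p) = (2*p)*(2*p) = 4*p²)
((R(37) + 1229) + 1464) - 1*3810 = ((4*37² + 1229) + 1464) - 1*3810 = ((4*1369 + 1229) + 1464) - 3810 = ((5476 + 1229) + 1464) - 3810 = (6705 + 1464) - 3810 = 8169 - 3810 = 4359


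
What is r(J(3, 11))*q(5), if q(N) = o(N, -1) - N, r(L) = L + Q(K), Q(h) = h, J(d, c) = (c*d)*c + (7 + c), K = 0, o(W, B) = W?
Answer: 0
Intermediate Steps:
J(d, c) = 7 + c + d*c² (J(d, c) = d*c² + (7 + c) = 7 + c + d*c²)
r(L) = L (r(L) = L + 0 = L)
q(N) = 0 (q(N) = N - N = 0)
r(J(3, 11))*q(5) = (7 + 11 + 3*11²)*0 = (7 + 11 + 3*121)*0 = (7 + 11 + 363)*0 = 381*0 = 0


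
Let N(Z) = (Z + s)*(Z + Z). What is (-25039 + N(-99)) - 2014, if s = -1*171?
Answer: 26407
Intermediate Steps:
s = -171
N(Z) = 2*Z*(-171 + Z) (N(Z) = (Z - 171)*(Z + Z) = (-171 + Z)*(2*Z) = 2*Z*(-171 + Z))
(-25039 + N(-99)) - 2014 = (-25039 + 2*(-99)*(-171 - 99)) - 2014 = (-25039 + 2*(-99)*(-270)) - 2014 = (-25039 + 53460) - 2014 = 28421 - 2014 = 26407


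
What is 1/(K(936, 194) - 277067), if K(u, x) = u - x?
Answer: -1/276325 ≈ -3.6189e-6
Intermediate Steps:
1/(K(936, 194) - 277067) = 1/((936 - 1*194) - 277067) = 1/((936 - 194) - 277067) = 1/(742 - 277067) = 1/(-276325) = -1/276325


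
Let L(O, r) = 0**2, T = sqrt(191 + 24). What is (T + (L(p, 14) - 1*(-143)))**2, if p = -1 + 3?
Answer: (143 + sqrt(215))**2 ≈ 24858.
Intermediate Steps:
p = 2
T = sqrt(215) ≈ 14.663
L(O, r) = 0
(T + (L(p, 14) - 1*(-143)))**2 = (sqrt(215) + (0 - 1*(-143)))**2 = (sqrt(215) + (0 + 143))**2 = (sqrt(215) + 143)**2 = (143 + sqrt(215))**2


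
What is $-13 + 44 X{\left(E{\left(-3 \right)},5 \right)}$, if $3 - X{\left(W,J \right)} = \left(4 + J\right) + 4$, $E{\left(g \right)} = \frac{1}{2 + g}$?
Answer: $-453$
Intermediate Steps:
$X{\left(W,J \right)} = -5 - J$ ($X{\left(W,J \right)} = 3 - \left(\left(4 + J\right) + 4\right) = 3 - \left(8 + J\right) = -5 - J$)
$-13 + 44 X{\left(E{\left(-3 \right)},5 \right)} = -13 + 44 \left(-5 - 5\right) = -13 + 44 \left(-10\right) = -13 - 440 = -453$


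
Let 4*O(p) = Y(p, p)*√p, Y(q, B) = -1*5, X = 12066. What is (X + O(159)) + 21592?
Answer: 33658 - 5*√159/4 ≈ 33642.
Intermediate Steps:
Y(q, B) = -5
O(p) = -5*√p/4 (O(p) = (-5*√p)/4 = -5*√p/4)
(X + O(159)) + 21592 = (12066 - 5*√159/4) + 21592 = 33658 - 5*√159/4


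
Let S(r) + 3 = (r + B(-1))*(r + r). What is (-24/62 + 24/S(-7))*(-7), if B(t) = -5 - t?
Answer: 7476/4681 ≈ 1.5971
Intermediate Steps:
S(r) = -3 + 2*r*(-4 + r) (S(r) = -3 + (r + (-5 - 1*(-1)))*(r + r) = -3 + (r + (-5 + 1))*(2*r) = -3 + (r - 4)*(2*r) = -3 + (-4 + r)*(2*r) = -3 + 2*r*(-4 + r))
(-24/62 + 24/S(-7))*(-7) = (-24/62 + 24/(-3 - 8*(-7) + 2*(-7)**2))*(-7) = (-24*1/62 + 24/(-3 + 56 + 2*49))*(-7) = (-12/31 + 24/(-3 + 56 + 98))*(-7) = (-12/31 + 24/151)*(-7) = -1068/4681*(-7) = 7476/4681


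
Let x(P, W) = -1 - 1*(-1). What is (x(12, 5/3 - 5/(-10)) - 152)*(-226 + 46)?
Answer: 27360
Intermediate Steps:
x(P, W) = 0 (x(P, W) = -1 + 1 = 0)
(x(12, 5/3 - 5/(-10)) - 152)*(-226 + 46) = (0 - 152)*(-226 + 46) = -152*(-180) = 27360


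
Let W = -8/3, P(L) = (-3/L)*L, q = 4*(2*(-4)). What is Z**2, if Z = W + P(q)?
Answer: 289/9 ≈ 32.111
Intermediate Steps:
q = -32 (q = 4*(-8) = -32)
P(L) = -3
W = -8/3 (W = -8*1/3 = -8/3 ≈ -2.6667)
Z = -17/3 (Z = -8/3 - 3 = -17/3 ≈ -5.6667)
Z**2 = (-17/3)**2 = 289/9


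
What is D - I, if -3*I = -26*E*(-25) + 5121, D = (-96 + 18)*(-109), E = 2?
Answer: 31927/3 ≈ 10642.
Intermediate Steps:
D = 8502 (D = -78*(-109) = 8502)
I = -6421/3 (I = -(-26*2*(-25) + 5121)/3 = -(-52*(-25) + 5121)/3 = -(1300 + 5121)/3 = -⅓*6421 = -6421/3 ≈ -2140.3)
D - I = 8502 - 1*(-6421/3) = 8502 + 6421/3 = 31927/3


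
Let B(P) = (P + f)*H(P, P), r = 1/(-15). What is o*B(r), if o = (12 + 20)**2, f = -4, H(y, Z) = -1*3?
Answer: 62464/5 ≈ 12493.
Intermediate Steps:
H(y, Z) = -3
r = -1/15 ≈ -0.066667
o = 1024 (o = 32**2 = 1024)
B(P) = 12 - 3*P (B(P) = (P - 4)*(-3) = (-4 + P)*(-3) = 12 - 3*P)
o*B(r) = 1024*(12 - 3*(-1/15)) = 1024*(12 + 1/5) = 1024*(61/5) = 62464/5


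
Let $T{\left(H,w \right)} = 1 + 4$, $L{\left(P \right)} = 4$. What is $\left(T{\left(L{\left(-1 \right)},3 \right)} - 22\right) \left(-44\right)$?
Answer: $748$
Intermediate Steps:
$T{\left(H,w \right)} = 5$
$\left(T{\left(L{\left(-1 \right)},3 \right)} - 22\right) \left(-44\right) = \left(5 - 22\right) \left(-44\right) = \left(-17\right) \left(-44\right) = 748$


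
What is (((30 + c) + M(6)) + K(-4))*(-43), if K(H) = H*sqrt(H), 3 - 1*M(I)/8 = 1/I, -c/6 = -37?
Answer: -35432/3 + 344*I ≈ -11811.0 + 344.0*I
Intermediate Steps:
c = 222 (c = -6*(-37) = 222)
M(I) = 24 - 8/I
K(H) = H**(3/2)
(((30 + c) + M(6)) + K(-4))*(-43) = (((30 + 222) + (24 - 8/6)) + (-4)**(3/2))*(-43) = ((252 + (24 - 8*1/6)) - 8*I)*(-43) = ((252 + (24 - 4/3)) - 8*I)*(-43) = ((252 + 68/3) - 8*I)*(-43) = (824/3 - 8*I)*(-43) = -35432/3 + 344*I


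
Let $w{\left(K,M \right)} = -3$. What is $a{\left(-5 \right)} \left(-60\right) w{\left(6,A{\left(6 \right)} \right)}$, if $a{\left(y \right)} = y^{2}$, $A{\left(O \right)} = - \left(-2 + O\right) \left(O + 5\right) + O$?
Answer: $4500$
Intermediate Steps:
$A{\left(O \right)} = O - \left(-2 + O\right) \left(5 + O\right)$ ($A{\left(O \right)} = - \left(-2 + O\right) \left(5 + O\right) + O = O - \left(-2 + O\right) \left(5 + O\right)$)
$a{\left(-5 \right)} \left(-60\right) w{\left(6,A{\left(6 \right)} \right)} = \left(-5\right)^{2} \left(-60\right) \left(-3\right) = 25 \left(-60\right) \left(-3\right) = \left(-1500\right) \left(-3\right) = 4500$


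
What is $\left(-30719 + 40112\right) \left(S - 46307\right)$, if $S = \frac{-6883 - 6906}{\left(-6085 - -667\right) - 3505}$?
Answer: $- \frac{3881033291796}{8923} \approx -4.3495 \cdot 10^{8}$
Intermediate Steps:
$S = \frac{13789}{8923}$ ($S = - \frac{13789}{\left(-6085 + 667\right) - 3505} = - \frac{13789}{-5418 - 3505} = - \frac{13789}{-8923} = \left(-13789\right) \left(- \frac{1}{8923}\right) = \frac{13789}{8923} \approx 1.5453$)
$\left(-30719 + 40112\right) \left(S - 46307\right) = \left(-30719 + 40112\right) \left(\frac{13789}{8923} - 46307\right) = 9393 \left(- \frac{413183572}{8923}\right) = - \frac{3881033291796}{8923}$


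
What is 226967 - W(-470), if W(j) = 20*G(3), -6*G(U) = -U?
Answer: 226957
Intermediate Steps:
G(U) = U/6 (G(U) = -(-1)*U/6 = U/6)
W(j) = 10 (W(j) = 20*((⅙)*3) = 20*(½) = 10)
226967 - W(-470) = 226967 - 1*10 = 226967 - 10 = 226957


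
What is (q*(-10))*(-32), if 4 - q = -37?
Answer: 13120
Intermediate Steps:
q = 41 (q = 4 - 1*(-37) = 4 + 37 = 41)
(q*(-10))*(-32) = (41*(-10))*(-32) = -410*(-32) = 13120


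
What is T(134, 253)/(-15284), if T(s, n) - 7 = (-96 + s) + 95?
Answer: -35/3821 ≈ -0.0091599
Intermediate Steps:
T(s, n) = 6 + s (T(s, n) = 7 + ((-96 + s) + 95) = 7 + (-1 + s) = 6 + s)
T(134, 253)/(-15284) = (6 + 134)/(-15284) = 140*(-1/15284) = -35/3821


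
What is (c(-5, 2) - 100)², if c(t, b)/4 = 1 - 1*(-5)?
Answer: 5776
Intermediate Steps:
c(t, b) = 24 (c(t, b) = 4*(1 - 1*(-5)) = 4*(1 + 5) = 4*6 = 24)
(c(-5, 2) - 100)² = (24 - 100)² = (-76)² = 5776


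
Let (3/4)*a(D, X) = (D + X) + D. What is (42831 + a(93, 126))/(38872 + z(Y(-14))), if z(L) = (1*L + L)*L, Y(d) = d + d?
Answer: 43247/40440 ≈ 1.0694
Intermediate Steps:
Y(d) = 2*d
a(D, X) = 4*X/3 + 8*D/3 (a(D, X) = 4*((D + X) + D)/3 = 4*(X + 2*D)/3 = 4*X/3 + 8*D/3)
z(L) = 2*L² (z(L) = (L + L)*L = (2*L)*L = 2*L²)
(42831 + a(93, 126))/(38872 + z(Y(-14))) = (42831 + ((4/3)*126 + (8/3)*93))/(38872 + 2*(2*(-14))²) = (42831 + (168 + 248))/(38872 + 2*(-28)²) = (42831 + 416)/(38872 + 2*784) = 43247/(38872 + 1568) = 43247/40440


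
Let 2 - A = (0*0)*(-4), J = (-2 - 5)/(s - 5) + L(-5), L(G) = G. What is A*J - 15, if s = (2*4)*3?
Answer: -489/19 ≈ -25.737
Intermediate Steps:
s = 24 (s = 8*3 = 24)
J = -102/19 (J = (-2 - 5)/(24 - 5) - 5 = -7/19 - 5 = -102/19 ≈ -5.3684)
A = 2 (A = 2 - 0*0*(-4) = 2 - 0*(-4) = 2 - 1*0 = 2 + 0 = 2)
A*J - 15 = 2*(-102/19) - 15 = -204/19 - 15 = -489/19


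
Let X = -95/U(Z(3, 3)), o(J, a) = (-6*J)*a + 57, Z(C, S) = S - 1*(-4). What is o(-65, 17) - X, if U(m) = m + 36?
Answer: 287636/43 ≈ 6689.2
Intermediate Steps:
Z(C, S) = 4 + S (Z(C, S) = S + 4 = 4 + S)
U(m) = 36 + m
o(J, a) = 57 - 6*J*a (o(J, a) = -6*J*a + 57 = 57 - 6*J*a)
X = -95/43 (X = -95/(36 + (4 + 3)) = -95/(36 + 7) = -95/43 ≈ -2.2093)
o(-65, 17) - X = (57 - 6*(-65)*17) - 1*(-95/43) = (57 + 6630) + 95/43 = 6687 + 95/43 = 287636/43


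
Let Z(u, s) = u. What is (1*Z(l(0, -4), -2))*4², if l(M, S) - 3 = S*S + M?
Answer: 304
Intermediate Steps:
l(M, S) = 3 + M + S² (l(M, S) = 3 + (S*S + M) = 3 + (S² + M) = 3 + (M + S²) = 3 + M + S²)
(1*Z(l(0, -4), -2))*4² = (1*(3 + 0 + (-4)²))*4² = (1*(3 + 0 + 16))*16 = (1*19)*16 = 19*16 = 304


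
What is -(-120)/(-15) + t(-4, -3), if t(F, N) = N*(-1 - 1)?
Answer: -2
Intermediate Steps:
t(F, N) = -2*N (t(F, N) = N*(-2) = -2*N)
-(-120)/(-15) + t(-4, -3) = -(-120)/(-15) - 2*(-3) = -(-120)*(-1)/15 + 6 = -8*1 + 6 = -8 + 6 = -2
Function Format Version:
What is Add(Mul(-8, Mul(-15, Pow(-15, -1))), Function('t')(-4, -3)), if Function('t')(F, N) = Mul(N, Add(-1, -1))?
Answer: -2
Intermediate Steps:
Function('t')(F, N) = Mul(-2, N) (Function('t')(F, N) = Mul(N, -2) = Mul(-2, N))
Add(Mul(-8, Mul(-15, Pow(-15, -1))), Function('t')(-4, -3)) = Add(Mul(-8, Mul(-15, Pow(-15, -1))), Mul(-2, -3)) = Add(Mul(-8, Mul(-15, Rational(-1, 15))), 6) = Add(Mul(-8, 1), 6) = Add(-8, 6) = -2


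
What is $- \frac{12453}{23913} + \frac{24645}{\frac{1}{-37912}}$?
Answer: $- \frac{7447634028191}{7971} \approx -9.3434 \cdot 10^{8}$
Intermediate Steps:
$- \frac{12453}{23913} + \frac{24645}{\frac{1}{-37912}} = \left(-12453\right) \frac{1}{23913} + \frac{24645}{- \frac{1}{37912}} = - \frac{4151}{7971} + 24645 \left(-37912\right) = - \frac{4151}{7971} - 934341240 = - \frac{7447634028191}{7971}$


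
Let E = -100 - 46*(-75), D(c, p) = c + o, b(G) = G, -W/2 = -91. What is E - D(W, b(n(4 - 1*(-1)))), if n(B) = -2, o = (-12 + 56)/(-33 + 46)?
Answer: 41140/13 ≈ 3164.6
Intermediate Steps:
o = 44/13 ≈ 3.3846
W = 182 (W = -2*(-91) = 182)
D(c, p) = 44/13 + c (D(c, p) = c + 44/13 = 44/13 + c)
E = 3350 (E = -100 + 3450 = 3350)
E - D(W, b(n(4 - 1*(-1)))) = 3350 - (44/13 + 182) = 3350 - 1*2410/13 = 3350 - 2410/13 = 41140/13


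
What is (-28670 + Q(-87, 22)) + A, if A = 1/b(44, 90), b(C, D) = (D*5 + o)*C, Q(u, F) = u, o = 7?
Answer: -578245755/20108 ≈ -28757.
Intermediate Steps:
b(C, D) = C*(7 + 5*D) (b(C, D) = (D*5 + 7)*C = (5*D + 7)*C = (7 + 5*D)*C = C*(7 + 5*D))
A = 1/20108 (A = 1/(44*(7 + 5*90)) = 1/(44*(7 + 450)) = 1/(44*457) = 1/20108 ≈ 4.9731e-5)
(-28670 + Q(-87, 22)) + A = (-28670 - 87) + 1/20108 = -28757 + 1/20108 = -578245755/20108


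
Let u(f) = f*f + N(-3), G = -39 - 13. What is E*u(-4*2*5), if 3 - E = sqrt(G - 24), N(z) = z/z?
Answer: 4803 - 3202*I*sqrt(19) ≈ 4803.0 - 13957.0*I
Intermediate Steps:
G = -52
N(z) = 1
E = 3 - 2*I*sqrt(19) (E = 3 - sqrt(-52 - 24) = 3 - sqrt(-76) = 3 - 2*I*sqrt(19) ≈ 3.0 - 8.7178*I)
u(f) = 1 + f**2 (u(f) = f*f + 1 = f**2 + 1 = 1 + f**2)
E*u(-4*2*5) = (3 - 2*I*sqrt(19))*(1 + (-4*2*5)**2) = (3 - 2*I*sqrt(19))*(1 + (-8*5)**2) = (3 - 2*I*sqrt(19))*(1 + (-40)**2) = (3 - 2*I*sqrt(19))*(1 + 1600) = (3 - 2*I*sqrt(19))*1601 = 4803 - 3202*I*sqrt(19)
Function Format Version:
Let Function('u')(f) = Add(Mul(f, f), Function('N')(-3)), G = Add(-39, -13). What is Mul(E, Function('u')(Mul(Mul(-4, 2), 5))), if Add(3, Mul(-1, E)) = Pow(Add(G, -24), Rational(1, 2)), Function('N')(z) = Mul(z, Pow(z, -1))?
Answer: Add(4803, Mul(-3202, I, Pow(19, Rational(1, 2)))) ≈ Add(4803.0, Mul(-13957., I))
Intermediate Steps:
G = -52
Function('N')(z) = 1
E = Add(3, Mul(-2, I, Pow(19, Rational(1, 2)))) (E = Add(3, Mul(-1, Pow(Add(-52, -24), Rational(1, 2)))) = Add(3, Mul(-1, Pow(-76, Rational(1, 2)))) = Add(3, Mul(-1, Mul(2, I, Pow(19, Rational(1, 2))))) = Add(3, Mul(-2, I, Pow(19, Rational(1, 2)))) ≈ Add(3.0000, Mul(-8.7178, I)))
Function('u')(f) = Add(1, Pow(f, 2)) (Function('u')(f) = Add(Mul(f, f), 1) = Add(Pow(f, 2), 1) = Add(1, Pow(f, 2)))
Mul(E, Function('u')(Mul(Mul(-4, 2), 5))) = Mul(Add(3, Mul(-2, I, Pow(19, Rational(1, 2)))), Add(1, Pow(Mul(Mul(-4, 2), 5), 2))) = Mul(Add(3, Mul(-2, I, Pow(19, Rational(1, 2)))), Add(1, Pow(Mul(-8, 5), 2))) = Mul(Add(3, Mul(-2, I, Pow(19, Rational(1, 2)))), Add(1, Pow(-40, 2))) = Mul(Add(3, Mul(-2, I, Pow(19, Rational(1, 2)))), Add(1, 1600)) = Mul(Add(3, Mul(-2, I, Pow(19, Rational(1, 2)))), 1601) = Add(4803, Mul(-3202, I, Pow(19, Rational(1, 2))))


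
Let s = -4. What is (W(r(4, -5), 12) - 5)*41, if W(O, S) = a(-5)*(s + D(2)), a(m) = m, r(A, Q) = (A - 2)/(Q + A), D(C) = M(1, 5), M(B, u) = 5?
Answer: -410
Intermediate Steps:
D(C) = 5
r(A, Q) = (-2 + A)/(A + Q)
W(O, S) = -5 (W(O, S) = -5*(-4 + 5) = -5*1 = -5)
(W(r(4, -5), 12) - 5)*41 = (-5 - 5)*41 = -10*41 = -410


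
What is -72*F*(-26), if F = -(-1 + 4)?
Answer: -5616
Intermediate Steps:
F = -3 (F = -1*3 = -3)
-72*F*(-26) = -72*(-3)*(-26) = 216*(-26) = -5616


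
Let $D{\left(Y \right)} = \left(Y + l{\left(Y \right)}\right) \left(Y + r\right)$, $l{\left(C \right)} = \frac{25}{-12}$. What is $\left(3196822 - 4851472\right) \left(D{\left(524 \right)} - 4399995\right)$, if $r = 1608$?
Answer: $5439279099300$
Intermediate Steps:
$l{\left(C \right)} = - \frac{25}{12}$ ($l{\left(C \right)} = 25 \left(- \frac{1}{12}\right) = - \frac{25}{12}$)
$D{\left(Y \right)} = \left(1608 + Y\right) \left(- \frac{25}{12} + Y\right)$ ($D{\left(Y \right)} = \left(Y - \frac{25}{12}\right) \left(Y + 1608\right) = \left(- \frac{25}{12} + Y\right) \left(1608 + Y\right) = \left(1608 + Y\right) \left(- \frac{25}{12} + Y\right)$)
$\left(3196822 - 4851472\right) \left(D{\left(524 \right)} - 4399995\right) = \left(3196822 - 4851472\right) \left(\left(-3350 + 524^{2} + \frac{19271}{12} \cdot 524\right) - 4399995\right) = - 1654650 \left(\left(-3350 + 274576 + \frac{2524501}{3}\right) - 4399995\right) = - 1654650 \left(\frac{3338179}{3} - 4399995\right) = \left(-1654650\right) \left(- \frac{9861806}{3}\right) = 5439279099300$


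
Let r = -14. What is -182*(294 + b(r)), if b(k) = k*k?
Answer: -89180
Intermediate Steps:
b(k) = k**2
-182*(294 + b(r)) = -182*(294 + (-14)**2) = -182*(294 + 196) = -182*490 = -89180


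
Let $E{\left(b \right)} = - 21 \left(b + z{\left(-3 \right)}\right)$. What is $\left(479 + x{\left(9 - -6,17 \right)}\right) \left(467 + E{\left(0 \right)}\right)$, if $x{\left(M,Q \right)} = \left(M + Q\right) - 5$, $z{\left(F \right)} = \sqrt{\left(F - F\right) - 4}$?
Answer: $236302 - 21252 i \approx 2.363 \cdot 10^{5} - 21252.0 i$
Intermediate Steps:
$z{\left(F \right)} = 2 i$ ($z{\left(F \right)} = \sqrt{0 - 4} = \sqrt{-4} = 2 i$)
$E{\left(b \right)} = - 42 i - 21 b$ ($E{\left(b \right)} = - 21 \left(b + 2 i\right) = - 42 i - 21 b$)
$x{\left(M,Q \right)} = -5 + M + Q$
$\left(479 + x{\left(9 - -6,17 \right)}\right) \left(467 + E{\left(0 \right)}\right) = \left(479 + \left(-5 + \left(9 - -6\right) + 17\right)\right) \left(467 - 42 i\right) = \left(479 + \left(-5 + \left(9 + 6\right) + 17\right)\right) \left(467 + \left(- 42 i + 0\right)\right) = \left(479 + \left(-5 + 15 + 17\right)\right) \left(467 - 42 i\right) = \left(479 + 27\right) \left(467 - 42 i\right) = 506 \left(467 - 42 i\right) = 236302 - 21252 i$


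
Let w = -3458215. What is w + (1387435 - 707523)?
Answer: -2778303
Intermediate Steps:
w + (1387435 - 707523) = -3458215 + (1387435 - 707523) = -3458215 + 679912 = -2778303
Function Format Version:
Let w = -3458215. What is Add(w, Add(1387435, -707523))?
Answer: -2778303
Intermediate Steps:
Add(w, Add(1387435, -707523)) = Add(-3458215, Add(1387435, -707523)) = Add(-3458215, 679912) = -2778303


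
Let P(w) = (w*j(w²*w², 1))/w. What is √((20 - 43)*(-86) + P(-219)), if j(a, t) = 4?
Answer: √1982 ≈ 44.520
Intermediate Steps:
P(w) = 4 (P(w) = (w*4)/w = (4*w)/w = 4)
√((20 - 43)*(-86) + P(-219)) = √((20 - 43)*(-86) + 4) = √(-23*(-86) + 4) = √(1978 + 4) = √1982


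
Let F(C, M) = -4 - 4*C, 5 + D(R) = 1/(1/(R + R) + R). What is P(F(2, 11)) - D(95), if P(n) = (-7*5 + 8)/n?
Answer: 522719/72204 ≈ 7.2395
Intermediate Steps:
D(R) = -5 + 1/(R + 1/(2*R)) (D(R) = -5 + 1/(1/(R + R) + R) = -5 + 1/(1/(2*R) + R) = -5 + 1/(R + 1/(2*R)))
P(n) = -27/n (P(n) = (-35 + 8)/n = -27/n)
P(F(2, 11)) - D(95) = -27/(-4 - 4*2) - (-5 - 10*95² + 2*95)/(1 + 2*95²) = -27/(-4 - 8) - (-5 - 10*9025 + 190)/(1 + 2*9025) = -27/(-12) - (-5 - 90250 + 190)/(1 + 18050) = -27*(-1/12) - (-90065)/18051 = 9/4 - (-90065)/18051 = 9/4 - 1*(-90065/18051) = 9/4 + 90065/18051 = 522719/72204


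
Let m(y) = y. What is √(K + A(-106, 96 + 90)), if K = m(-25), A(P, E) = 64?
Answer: √39 ≈ 6.2450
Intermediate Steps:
K = -25
√(K + A(-106, 96 + 90)) = √(-25 + 64) = √39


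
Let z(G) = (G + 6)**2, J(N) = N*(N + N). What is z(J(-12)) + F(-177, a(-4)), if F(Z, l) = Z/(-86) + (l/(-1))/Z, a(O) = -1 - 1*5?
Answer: 438586535/5074 ≈ 86438.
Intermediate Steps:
a(O) = -6 (a(O) = -1 - 5 = -6)
J(N) = 2*N**2 (J(N) = N*(2*N) = 2*N**2)
F(Z, l) = -Z/86 - l/Z (F(Z, l) = Z*(-1/86) + (l*(-1))/Z = -Z/86 + (-l)/Z = -Z/86 - l/Z)
z(G) = (6 + G)**2
z(J(-12)) + F(-177, a(-4)) = (6 + 2*(-12)**2)**2 + (-1/86*(-177) - 1*(-6)/(-177)) = (6 + 2*144)**2 + (177/86 - 1*(-6)*(-1/177)) = (6 + 288)**2 + (177/86 - 2/59) = 294**2 + 10271/5074 = 86436 + 10271/5074 = 438586535/5074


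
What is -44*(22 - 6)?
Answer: -704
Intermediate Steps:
-44*(22 - 6) = -44*16 = -704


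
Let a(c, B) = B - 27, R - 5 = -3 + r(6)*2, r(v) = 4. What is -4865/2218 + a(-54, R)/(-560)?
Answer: -1343347/621040 ≈ -2.1631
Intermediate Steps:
R = 10 (R = 5 + (-3 + 4*2) = 5 + (-3 + 8) = 5 + 5 = 10)
a(c, B) = -27 + B
-4865/2218 + a(-54, R)/(-560) = -4865/2218 + (-27 + 10)/(-560) = -4865*1/2218 - 17*(-1/560) = -4865/2218 + 17/560 = -1343347/621040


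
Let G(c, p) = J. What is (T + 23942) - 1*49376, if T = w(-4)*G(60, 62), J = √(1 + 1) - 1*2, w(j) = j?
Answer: -25426 - 4*√2 ≈ -25432.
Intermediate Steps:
J = -2 + √2 (J = √2 - 2 = -2 + √2 ≈ -0.58579)
G(c, p) = -2 + √2
T = 8 - 4*√2 (T = -4*(-2 + √2) = 8 - 4*√2 ≈ 2.3431)
(T + 23942) - 1*49376 = ((8 - 4*√2) + 23942) - 1*49376 = (23950 - 4*√2) - 49376 = -25426 - 4*√2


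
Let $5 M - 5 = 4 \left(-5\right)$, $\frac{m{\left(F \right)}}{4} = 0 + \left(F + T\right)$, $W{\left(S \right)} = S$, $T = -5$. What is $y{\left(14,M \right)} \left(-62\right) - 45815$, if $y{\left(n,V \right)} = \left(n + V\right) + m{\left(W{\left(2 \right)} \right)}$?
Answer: $-45753$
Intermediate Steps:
$m{\left(F \right)} = -20 + 4 F$ ($m{\left(F \right)} = 4 \left(0 + \left(F - 5\right)\right) = 4 \left(0 + \left(-5 + F\right)\right) = 4 \left(-5 + F\right) = -20 + 4 F$)
$M = -3$ ($M = 1 + \frac{4 \left(-5\right)}{5} = 1 + \frac{1}{5} \left(-20\right) = 1 - 4 = -3$)
$y{\left(n,V \right)} = -12 + V + n$ ($y{\left(n,V \right)} = \left(n + V\right) + \left(-20 + 4 \cdot 2\right) = \left(V + n\right) + \left(-20 + 8\right) = \left(V + n\right) - 12 = -12 + V + n$)
$y{\left(14,M \right)} \left(-62\right) - 45815 = \left(-12 - 3 + 14\right) \left(-62\right) - 45815 = \left(-1\right) \left(-62\right) - 45815 = 62 - 45815 = -45753$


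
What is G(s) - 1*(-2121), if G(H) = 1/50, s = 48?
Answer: 106051/50 ≈ 2121.0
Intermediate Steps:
G(H) = 1/50
G(s) - 1*(-2121) = 1/50 - 1*(-2121) = 1/50 + 2121 = 106051/50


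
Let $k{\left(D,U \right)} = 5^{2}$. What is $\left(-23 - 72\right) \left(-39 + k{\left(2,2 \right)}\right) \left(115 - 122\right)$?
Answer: $-9310$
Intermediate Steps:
$k{\left(D,U \right)} = 25$
$\left(-23 - 72\right) \left(-39 + k{\left(2,2 \right)}\right) \left(115 - 122\right) = \left(-23 - 72\right) \left(-39 + 25\right) \left(115 - 122\right) = \left(-95\right) \left(-14\right) \left(-7\right) = 1330 \left(-7\right) = -9310$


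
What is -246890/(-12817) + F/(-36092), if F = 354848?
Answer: 155809538/16521113 ≈ 9.4309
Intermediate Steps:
-246890/(-12817) + F/(-36092) = -246890/(-12817) + 354848/(-36092) = -246890*(-1/12817) + 354848*(-1/36092) = 35270/1831 - 88712/9023 = 155809538/16521113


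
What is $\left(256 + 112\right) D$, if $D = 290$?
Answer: $106720$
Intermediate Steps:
$\left(256 + 112\right) D = \left(256 + 112\right) 290 = 368 \cdot 290 = 106720$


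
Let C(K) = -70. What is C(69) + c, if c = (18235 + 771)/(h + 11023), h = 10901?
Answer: -757837/10962 ≈ -69.133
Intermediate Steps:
c = 9503/10962 (c = (18235 + 771)/(10901 + 11023) = 19006/21924 = 19006*(1/21924) = 9503/10962 ≈ 0.86690)
C(69) + c = -70 + 9503/10962 = -757837/10962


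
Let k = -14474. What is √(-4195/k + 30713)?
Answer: √6434332128418/14474 ≈ 175.25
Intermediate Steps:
√(-4195/k + 30713) = √(-4195/(-14474) + 30713) = √(-4195*(-1/14474) + 30713) = √(4195/14474 + 30713) = √(444544157/14474) = √6434332128418/14474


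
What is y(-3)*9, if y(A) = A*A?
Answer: 81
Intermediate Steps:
y(A) = A²
y(-3)*9 = (-3)²*9 = 9*9 = 81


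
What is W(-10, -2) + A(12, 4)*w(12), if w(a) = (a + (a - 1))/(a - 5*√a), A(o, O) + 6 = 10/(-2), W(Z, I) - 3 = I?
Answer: 266/13 + 1265*√3/78 ≈ 48.552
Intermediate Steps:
W(Z, I) = 3 + I
A(o, O) = -11 (A(o, O) = -6 + 10/(-2) = -6 + 10*(-½) = -6 - 5 = -11)
w(a) = (-1 + 2*a)/(a - 5*√a) (w(a) = (a + (-1 + a))/(a - 5*√a) = (-1 + 2*a)/(a - 5*√a))
W(-10, -2) + A(12, 4)*w(12) = (3 - 2) - 11*(1 - 2*12)/(-1*12 + 5*√12) = 1 - 11*(1 - 24)/(-12 + 5*(2*√3)) = 1 - 11*(-23)/(-12 + 10*√3) = 1 - (-253)/(-12 + 10*√3) = 1 + 253/(-12 + 10*√3)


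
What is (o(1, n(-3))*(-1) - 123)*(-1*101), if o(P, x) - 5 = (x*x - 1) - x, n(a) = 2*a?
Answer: 17069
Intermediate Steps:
o(P, x) = 4 + x² - x (o(P, x) = 5 + ((x*x - 1) - x) = 5 + ((x² - 1) - x) = 5 + ((-1 + x²) - x) = 5 + (-1 + x² - x) = 4 + x² - x)
(o(1, n(-3))*(-1) - 123)*(-1*101) = ((4 + (2*(-3))² - 2*(-3))*(-1) - 123)*(-1*101) = ((4 + (-6)² - 1*(-6))*(-1) - 123)*(-101) = ((4 + 36 + 6)*(-1) - 123)*(-101) = (46*(-1) - 123)*(-101) = (-46 - 123)*(-101) = -169*(-101) = 17069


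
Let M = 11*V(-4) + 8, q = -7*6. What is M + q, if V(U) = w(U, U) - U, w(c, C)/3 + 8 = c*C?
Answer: 274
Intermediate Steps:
w(c, C) = -24 + 3*C*c (w(c, C) = -24 + 3*(c*C) = -24 + 3*(C*c) = -24 + 3*C*c)
q = -42
V(U) = -24 - U + 3*U² (V(U) = (-24 + 3*U*U) - U = (-24 + 3*U²) - U = -24 - U + 3*U²)
M = 316 (M = 11*(-24 - 1*(-4) + 3*(-4)²) + 8 = 11*(-24 + 4 + 3*16) + 8 = 11*(-24 + 4 + 48) + 8 = 11*28 + 8 = 308 + 8 = 316)
M + q = 316 - 42 = 274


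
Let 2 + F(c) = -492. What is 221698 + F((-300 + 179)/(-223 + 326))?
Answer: 221204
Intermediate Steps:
F(c) = -494 (F(c) = -2 - 492 = -494)
221698 + F((-300 + 179)/(-223 + 326)) = 221698 - 494 = 221204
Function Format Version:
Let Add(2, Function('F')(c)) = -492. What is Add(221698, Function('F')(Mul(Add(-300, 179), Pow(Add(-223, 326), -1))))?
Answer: 221204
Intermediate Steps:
Function('F')(c) = -494 (Function('F')(c) = Add(-2, -492) = -494)
Add(221698, Function('F')(Mul(Add(-300, 179), Pow(Add(-223, 326), -1)))) = Add(221698, -494) = 221204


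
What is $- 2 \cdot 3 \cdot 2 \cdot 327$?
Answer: $-3924$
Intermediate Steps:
$- 2 \cdot 3 \cdot 2 \cdot 327 = - 6 \cdot 2 \cdot 327 = - 12 \cdot 327 = \left(-1\right) 3924 = -3924$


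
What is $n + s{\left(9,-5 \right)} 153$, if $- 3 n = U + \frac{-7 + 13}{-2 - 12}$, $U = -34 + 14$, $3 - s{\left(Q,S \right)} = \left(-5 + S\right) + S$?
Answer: $\frac{57977}{21} \approx 2760.8$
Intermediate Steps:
$s{\left(Q,S \right)} = 8 - 2 S$ ($s{\left(Q,S \right)} = 3 - \left(\left(-5 + S\right) + S\right) = 3 - \left(-5 + 2 S\right) = 8 - 2 S$)
$U = -20$
$n = \frac{143}{21}$ ($n = - \frac{-20 + \frac{-7 + 13}{-2 - 12}}{3} = - \frac{-20 + \frac{6}{-14}}{3} = - \frac{-20 + 6 \left(- \frac{1}{14}\right)}{3} = - \frac{-20 - \frac{3}{7}}{3} = \left(- \frac{1}{3}\right) \left(- \frac{143}{7}\right) = \frac{143}{21} \approx 6.8095$)
$n + s{\left(9,-5 \right)} 153 = \frac{143}{21} + \left(8 - -10\right) 153 = \frac{143}{21} + \left(8 + 10\right) 153 = \frac{143}{21} + 18 \cdot 153 = \frac{143}{21} + 2754 = \frac{57977}{21}$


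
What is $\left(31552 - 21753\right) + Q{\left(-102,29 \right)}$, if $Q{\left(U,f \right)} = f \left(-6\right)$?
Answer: $9625$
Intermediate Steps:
$Q{\left(U,f \right)} = - 6 f$
$\left(31552 - 21753\right) + Q{\left(-102,29 \right)} = \left(31552 - 21753\right) - 174 = 9799 - 174 = 9625$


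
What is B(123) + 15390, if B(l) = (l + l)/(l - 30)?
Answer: 477172/31 ≈ 15393.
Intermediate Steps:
B(l) = 2*l/(-30 + l) (B(l) = (2*l)/(-30 + l) = 2*l/(-30 + l))
B(123) + 15390 = 2*123/(-30 + 123) + 15390 = 2*123/93 + 15390 = 2*123*(1/93) + 15390 = 82/31 + 15390 = 477172/31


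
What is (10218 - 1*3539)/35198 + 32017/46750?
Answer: 359794404/411376625 ≈ 0.87461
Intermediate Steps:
(10218 - 1*3539)/35198 + 32017/46750 = (10218 - 3539)*(1/35198) + 32017*(1/46750) = 6679*(1/35198) + 32017/46750 = 6679/35198 + 32017/46750 = 359794404/411376625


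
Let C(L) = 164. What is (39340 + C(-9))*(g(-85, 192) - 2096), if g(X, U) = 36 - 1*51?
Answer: -83392944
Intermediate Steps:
g(X, U) = -15 (g(X, U) = 36 - 51 = -15)
(39340 + C(-9))*(g(-85, 192) - 2096) = (39340 + 164)*(-15 - 2096) = 39504*(-2111) = -83392944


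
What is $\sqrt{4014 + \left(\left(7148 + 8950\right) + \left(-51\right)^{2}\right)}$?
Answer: $\sqrt{22713} \approx 150.71$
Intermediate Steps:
$\sqrt{4014 + \left(\left(7148 + 8950\right) + \left(-51\right)^{2}\right)} = \sqrt{4014 + \left(16098 + 2601\right)} = \sqrt{4014 + 18699} = \sqrt{22713}$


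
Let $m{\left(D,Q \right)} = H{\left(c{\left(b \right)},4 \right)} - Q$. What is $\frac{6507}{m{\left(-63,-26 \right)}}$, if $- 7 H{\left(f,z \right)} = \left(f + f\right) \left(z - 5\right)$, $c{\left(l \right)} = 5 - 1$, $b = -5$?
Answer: $\frac{45549}{190} \approx 239.73$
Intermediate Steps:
$c{\left(l \right)} = 4$ ($c{\left(l \right)} = 5 - 1 = 4$)
$H{\left(f,z \right)} = - \frac{2 f \left(-5 + z\right)}{7}$ ($H{\left(f,z \right)} = - \frac{\left(f + f\right) \left(z - 5\right)}{7} = - \frac{2 f \left(-5 + z\right)}{7}$)
$m{\left(D,Q \right)} = \frac{8}{7} - Q$ ($m{\left(D,Q \right)} = \frac{2}{7} \cdot 4 \left(5 - 4\right) - Q = \frac{2}{7} \cdot 4 \cdot 1 - Q = \frac{8}{7} - Q$)
$\frac{6507}{m{\left(-63,-26 \right)}} = \frac{6507}{\frac{8}{7} - -26} = \frac{6507}{\frac{8}{7} + 26} = \frac{6507}{\frac{190}{7}} = 6507 \cdot \frac{7}{190} = \frac{45549}{190}$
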